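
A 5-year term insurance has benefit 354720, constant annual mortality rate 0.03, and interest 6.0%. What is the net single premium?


NSP = benefit * sum_{k=0}^{n-1} k_p_x * q * v^(k+1)
With constant q=0.03, v=0.943396
Sum = 0.119435
NSP = 354720 * 0.119435
= 42365.8627


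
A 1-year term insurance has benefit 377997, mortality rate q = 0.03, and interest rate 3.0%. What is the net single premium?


NSP = benefit * q * v
v = 1/(1+i) = 0.970874
NSP = 377997 * 0.03 * 0.970874
= 11009.6214


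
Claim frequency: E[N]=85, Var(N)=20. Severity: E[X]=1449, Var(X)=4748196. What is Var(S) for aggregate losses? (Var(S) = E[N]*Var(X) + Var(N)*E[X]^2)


Var(S) = E[N]*Var(X) + Var(N)*E[X]^2
= 85*4748196 + 20*1449^2
= 403596660 + 41992020
= 4.4559e+08


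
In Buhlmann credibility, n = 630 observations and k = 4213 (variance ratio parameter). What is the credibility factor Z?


Z = n / (n + k)
= 630 / (630 + 4213)
= 630 / 4843
= 0.1301


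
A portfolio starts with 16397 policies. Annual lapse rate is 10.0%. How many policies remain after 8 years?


remaining = initial * (1 - lapse)^years
= 16397 * (1 - 0.1)^8
= 16397 * 0.430467
= 7058.3708


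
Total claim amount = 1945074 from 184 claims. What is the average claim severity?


severity = total / number
= 1945074 / 184
= 10571.0543


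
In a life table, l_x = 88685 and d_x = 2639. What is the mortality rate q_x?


q_x = d_x / l_x
= 2639 / 88685
= 0.0298


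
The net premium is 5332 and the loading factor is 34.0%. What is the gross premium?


Gross = net * (1 + loading)
= 5332 * (1 + 0.34)
= 5332 * 1.34
= 7144.88


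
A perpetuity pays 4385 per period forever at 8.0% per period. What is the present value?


PV = PMT / i
= 4385 / 0.08
= 54812.5


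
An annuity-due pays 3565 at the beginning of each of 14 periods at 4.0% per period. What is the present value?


PV_due = PMT * (1-(1+i)^(-n))/i * (1+i)
PV_immediate = 37657.5332
PV_due = 37657.5332 * 1.04
= 39163.8346


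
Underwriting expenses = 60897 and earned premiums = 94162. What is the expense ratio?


Expense ratio = expenses / premiums
= 60897 / 94162
= 0.6467


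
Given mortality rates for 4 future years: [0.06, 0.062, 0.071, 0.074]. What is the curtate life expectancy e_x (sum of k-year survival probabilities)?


e_x = sum_{k=1}^{n} k_p_x
k_p_x values:
  1_p_x = 0.94
  2_p_x = 0.88172
  3_p_x = 0.819118
  4_p_x = 0.758503
e_x = 3.3993


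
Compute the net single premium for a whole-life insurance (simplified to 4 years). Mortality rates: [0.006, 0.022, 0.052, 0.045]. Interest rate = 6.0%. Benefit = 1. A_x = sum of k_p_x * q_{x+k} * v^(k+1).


v = 0.943396
Year 0: k_p_x=1.0, q=0.006, term=0.00566
Year 1: k_p_x=0.994, q=0.022, term=0.019462
Year 2: k_p_x=0.972132, q=0.052, term=0.042443
Year 3: k_p_x=0.921581, q=0.045, term=0.032849
A_x = 0.1004


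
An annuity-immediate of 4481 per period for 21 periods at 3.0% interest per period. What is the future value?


FV = PMT * ((1+i)^n - 1) / i
= 4481 * ((1.03)^21 - 1) / 0.03
= 4481 * (1.860295 - 1) / 0.03
= 128499.3325


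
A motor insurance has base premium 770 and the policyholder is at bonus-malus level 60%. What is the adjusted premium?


adjusted = base * BM_level / 100
= 770 * 60 / 100
= 770 * 0.6
= 462.0


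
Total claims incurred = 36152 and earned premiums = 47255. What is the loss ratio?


Loss ratio = claims / premiums
= 36152 / 47255
= 0.765


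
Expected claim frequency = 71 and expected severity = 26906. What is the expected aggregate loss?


E[S] = E[N] * E[X]
= 71 * 26906
= 1.9103e+06


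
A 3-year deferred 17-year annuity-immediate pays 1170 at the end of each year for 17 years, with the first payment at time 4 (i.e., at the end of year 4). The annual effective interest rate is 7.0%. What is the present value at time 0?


PV at time 3 of the 17-year annuity-immediate:
a_n = 1170 * (1-(1+0.07)^(-17))/0.07 = 11422.9709
Discount back 3 years to time 0:
PV = 11422.9709 * (1+0.07)^(-3)
= 11422.9709 * 0.816298
= 9324.5469


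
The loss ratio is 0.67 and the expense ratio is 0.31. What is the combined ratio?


Combined ratio = loss ratio + expense ratio
= 0.67 + 0.31
= 0.98


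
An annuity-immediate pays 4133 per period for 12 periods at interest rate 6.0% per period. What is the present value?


PV = PMT * (1 - (1+i)^(-n)) / i
= 4133 * (1 - (1+0.06)^(-12)) / 0.06
= 4133 * (1 - 0.496969) / 0.06
= 4133 * 8.383844
= 34650.427


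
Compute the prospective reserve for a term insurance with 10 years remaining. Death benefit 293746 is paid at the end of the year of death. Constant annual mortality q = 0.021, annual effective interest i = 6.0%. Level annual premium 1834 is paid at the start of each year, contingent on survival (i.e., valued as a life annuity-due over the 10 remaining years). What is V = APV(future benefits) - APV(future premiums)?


v = 1/(1+i) = 0.943396
APV(future benefits) per unit = sum_{k=0}^{9} k_p_x * q * v^(k+1) = 0.142174
APV(future benefits) = 293746 * 0.142174 = 41763.0185
Life annuity-due factor ä_{x:10} = sum_{k=0}^{9} k_p_x * v^k = 7.176398
APV(future premiums) = 1834 * 7.176398 = 13161.5131
V = 41763.0185 - 13161.5131
= 28601.5054


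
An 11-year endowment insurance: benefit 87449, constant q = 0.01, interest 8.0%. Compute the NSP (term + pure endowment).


Term component = 5985.4446
Pure endowment = 11_p_x * v^11 * benefit = 0.895338 * 0.428883 * 87449 = 33579.9989
NSP = 39565.4435


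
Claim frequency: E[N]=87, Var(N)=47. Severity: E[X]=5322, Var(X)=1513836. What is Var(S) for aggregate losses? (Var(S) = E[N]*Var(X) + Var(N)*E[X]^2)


Var(S) = E[N]*Var(X) + Var(N)*E[X]^2
= 87*1513836 + 47*5322^2
= 131703732 + 1331213148
= 1.4629e+09


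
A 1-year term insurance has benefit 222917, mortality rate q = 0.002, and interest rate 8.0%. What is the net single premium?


NSP = benefit * q * v
v = 1/(1+i) = 0.925926
NSP = 222917 * 0.002 * 0.925926
= 412.8093


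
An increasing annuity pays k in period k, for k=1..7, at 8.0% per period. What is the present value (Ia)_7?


(Ia)_n = sum_{k=1}^{n} k * v^k, v = 1/(1+i)
v = 0.925926
Sum computed term by term:
(Ia)_7 = 19.2306


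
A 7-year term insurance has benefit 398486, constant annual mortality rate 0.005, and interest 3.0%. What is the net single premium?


NSP = benefit * sum_{k=0}^{n-1} k_p_x * q * v^(k+1)
With constant q=0.005, v=0.970874
Sum = 0.030706
NSP = 398486 * 0.030706
= 12235.9884


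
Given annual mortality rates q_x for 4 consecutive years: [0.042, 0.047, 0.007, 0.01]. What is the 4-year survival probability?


p_k = 1 - q_k for each year
Survival = product of (1 - q_k)
= 0.958 * 0.953 * 0.993 * 0.99
= 0.8975


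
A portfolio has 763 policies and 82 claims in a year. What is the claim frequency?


frequency = claims / policies
= 82 / 763
= 0.1075


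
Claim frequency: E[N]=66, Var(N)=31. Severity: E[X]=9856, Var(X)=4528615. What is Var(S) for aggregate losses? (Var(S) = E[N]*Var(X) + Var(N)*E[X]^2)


Var(S) = E[N]*Var(X) + Var(N)*E[X]^2
= 66*4528615 + 31*9856^2
= 298888590 + 3011362816
= 3.3103e+09


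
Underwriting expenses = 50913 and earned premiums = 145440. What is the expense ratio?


Expense ratio = expenses / premiums
= 50913 / 145440
= 0.3501


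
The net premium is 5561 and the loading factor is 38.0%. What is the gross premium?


Gross = net * (1 + loading)
= 5561 * (1 + 0.38)
= 5561 * 1.38
= 7674.18


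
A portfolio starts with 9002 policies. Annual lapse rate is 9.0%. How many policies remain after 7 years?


remaining = initial * (1 - lapse)^years
= 9002 * (1 - 0.09)^7
= 9002 * 0.516761
= 4651.8827


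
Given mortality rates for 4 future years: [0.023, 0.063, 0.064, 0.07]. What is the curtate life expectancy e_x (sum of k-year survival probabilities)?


e_x = sum_{k=1}^{n} k_p_x
k_p_x values:
  1_p_x = 0.977
  2_p_x = 0.915449
  3_p_x = 0.85686
  4_p_x = 0.79688
e_x = 3.5462


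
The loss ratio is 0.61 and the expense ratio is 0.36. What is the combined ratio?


Combined ratio = loss ratio + expense ratio
= 0.61 + 0.36
= 0.97


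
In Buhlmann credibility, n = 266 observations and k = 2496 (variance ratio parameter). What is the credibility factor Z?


Z = n / (n + k)
= 266 / (266 + 2496)
= 266 / 2762
= 0.0963


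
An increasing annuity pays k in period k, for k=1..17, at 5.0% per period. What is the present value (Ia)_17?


(Ia)_n = sum_{k=1}^{n} k * v^k, v = 1/(1+i)
v = 0.952381
Sum computed term by term:
(Ia)_17 = 88.4145


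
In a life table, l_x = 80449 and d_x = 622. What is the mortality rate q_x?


q_x = d_x / l_x
= 622 / 80449
= 0.0077


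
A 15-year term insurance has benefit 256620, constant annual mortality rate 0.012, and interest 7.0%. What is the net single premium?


NSP = benefit * sum_{k=0}^{n-1} k_p_x * q * v^(k+1)
With constant q=0.012, v=0.934579
Sum = 0.102086
NSP = 256620 * 0.102086
= 26197.3615


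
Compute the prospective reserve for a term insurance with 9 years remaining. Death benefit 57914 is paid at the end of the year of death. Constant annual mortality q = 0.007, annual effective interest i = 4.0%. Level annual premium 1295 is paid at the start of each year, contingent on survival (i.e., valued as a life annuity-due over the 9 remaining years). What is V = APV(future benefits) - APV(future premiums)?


v = 1/(1+i) = 0.961538
APV(future benefits) per unit = sum_{k=0}^{8} k_p_x * q * v^(k+1) = 0.050706
APV(future benefits) = 57914 * 0.050706 = 2936.6073
Life annuity-due factor ä_{x:9} = sum_{k=0}^{8} k_p_x * v^k = 7.533514
APV(future premiums) = 1295 * 7.533514 = 9755.9011
V = 2936.6073 - 9755.9011
= -6819.2937


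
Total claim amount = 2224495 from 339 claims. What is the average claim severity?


severity = total / number
= 2224495 / 339
= 6561.9322


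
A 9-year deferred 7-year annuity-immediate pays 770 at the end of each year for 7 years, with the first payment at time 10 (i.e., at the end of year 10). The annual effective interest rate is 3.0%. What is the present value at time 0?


PV at time 9 of the 7-year annuity-immediate:
a_n = 770 * (1-(1+0.03)^(-7))/0.03 = 4797.3179
Discount back 9 years to time 0:
PV = 4797.3179 * (1+0.03)^(-9)
= 4797.3179 * 0.766417
= 3676.7447


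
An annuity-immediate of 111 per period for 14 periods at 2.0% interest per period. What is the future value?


FV = PMT * ((1+i)^n - 1) / i
= 111 * ((1.02)^14 - 1) / 0.02
= 111 * (1.319479 - 1) / 0.02
= 1773.1071


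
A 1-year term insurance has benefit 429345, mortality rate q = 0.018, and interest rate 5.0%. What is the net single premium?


NSP = benefit * q * v
v = 1/(1+i) = 0.952381
NSP = 429345 * 0.018 * 0.952381
= 7360.2


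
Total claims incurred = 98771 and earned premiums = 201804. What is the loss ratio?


Loss ratio = claims / premiums
= 98771 / 201804
= 0.4894


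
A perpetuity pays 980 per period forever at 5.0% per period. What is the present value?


PV = PMT / i
= 980 / 0.05
= 19600.0


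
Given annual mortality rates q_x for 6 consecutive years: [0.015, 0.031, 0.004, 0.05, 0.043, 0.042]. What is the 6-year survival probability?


p_k = 1 - q_k for each year
Survival = product of (1 - q_k)
= 0.985 * 0.969 * 0.996 * 0.95 * 0.957 * 0.958
= 0.828


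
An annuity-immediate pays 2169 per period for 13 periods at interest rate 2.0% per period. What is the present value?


PV = PMT * (1 - (1+i)^(-n)) / i
= 2169 * (1 - (1+0.02)^(-13)) / 0.02
= 2169 * (1 - 0.773033) / 0.02
= 2169 * 11.348374
= 24614.6227


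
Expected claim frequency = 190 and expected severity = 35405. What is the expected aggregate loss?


E[S] = E[N] * E[X]
= 190 * 35405
= 6.7270e+06


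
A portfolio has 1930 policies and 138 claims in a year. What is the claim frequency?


frequency = claims / policies
= 138 / 1930
= 0.0715


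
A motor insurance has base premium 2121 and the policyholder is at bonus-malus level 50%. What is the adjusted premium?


adjusted = base * BM_level / 100
= 2121 * 50 / 100
= 2121 * 0.5
= 1060.5


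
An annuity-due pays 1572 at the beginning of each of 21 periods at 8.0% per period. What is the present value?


PV_due = PMT * (1-(1+i)^(-n))/i * (1+i)
PV_immediate = 15746.4146
PV_due = 15746.4146 * 1.08
= 17006.1277


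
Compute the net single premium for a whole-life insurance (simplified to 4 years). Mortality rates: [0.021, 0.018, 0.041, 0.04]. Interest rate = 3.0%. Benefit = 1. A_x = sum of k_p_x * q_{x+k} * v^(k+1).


v = 0.970874
Year 0: k_p_x=1.0, q=0.021, term=0.020388
Year 1: k_p_x=0.979, q=0.018, term=0.01661
Year 2: k_p_x=0.961378, q=0.041, term=0.036072
Year 3: k_p_x=0.921962, q=0.04, term=0.032766
A_x = 0.1058


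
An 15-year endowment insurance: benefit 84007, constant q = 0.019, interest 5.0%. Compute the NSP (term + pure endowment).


Term component = 14787.5685
Pure endowment = 15_p_x * v^15 * benefit = 0.749955 * 0.481017 * 84007 = 30304.7775
NSP = 45092.346


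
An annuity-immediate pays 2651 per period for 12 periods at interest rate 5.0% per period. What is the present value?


PV = PMT * (1 - (1+i)^(-n)) / i
= 2651 * (1 - (1+0.05)^(-12)) / 0.05
= 2651 * (1 - 0.556837) / 0.05
= 2651 * 8.863252
= 23496.4801


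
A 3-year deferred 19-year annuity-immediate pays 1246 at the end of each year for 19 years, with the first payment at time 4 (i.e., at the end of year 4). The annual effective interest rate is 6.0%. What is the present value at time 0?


PV at time 3 of the 19-year annuity-immediate:
a_n = 1246 * (1-(1+0.06)^(-19))/0.06 = 13903.0131
Discount back 3 years to time 0:
PV = 13903.0131 * (1+0.06)^(-3)
= 13903.0131 * 0.839619
= 11673.2379


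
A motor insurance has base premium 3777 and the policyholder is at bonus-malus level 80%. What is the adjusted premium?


adjusted = base * BM_level / 100
= 3777 * 80 / 100
= 3777 * 0.8
= 3021.6


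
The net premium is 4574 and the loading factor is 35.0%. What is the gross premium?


Gross = net * (1 + loading)
= 4574 * (1 + 0.35)
= 4574 * 1.35
= 6174.9


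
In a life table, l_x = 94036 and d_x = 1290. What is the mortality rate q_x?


q_x = d_x / l_x
= 1290 / 94036
= 0.0137


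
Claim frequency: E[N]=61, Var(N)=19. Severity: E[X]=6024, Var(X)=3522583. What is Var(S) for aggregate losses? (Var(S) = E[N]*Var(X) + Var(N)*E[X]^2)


Var(S) = E[N]*Var(X) + Var(N)*E[X]^2
= 61*3522583 + 19*6024^2
= 214877563 + 689482944
= 9.0436e+08


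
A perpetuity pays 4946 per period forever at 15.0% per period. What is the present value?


PV = PMT / i
= 4946 / 0.15
= 32973.3333


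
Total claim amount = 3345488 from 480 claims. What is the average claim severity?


severity = total / number
= 3345488 / 480
= 6969.7667


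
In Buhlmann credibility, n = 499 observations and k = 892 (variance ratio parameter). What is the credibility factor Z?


Z = n / (n + k)
= 499 / (499 + 892)
= 499 / 1391
= 0.3587


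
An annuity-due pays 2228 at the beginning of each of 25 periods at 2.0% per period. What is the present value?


PV_due = PMT * (1-(1+i)^(-n))/i * (1+i)
PV_immediate = 43498.261
PV_due = 43498.261 * 1.02
= 44368.2262


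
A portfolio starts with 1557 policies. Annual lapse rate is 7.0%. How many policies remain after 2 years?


remaining = initial * (1 - lapse)^years
= 1557 * (1 - 0.07)^2
= 1557 * 0.8649
= 1346.6493


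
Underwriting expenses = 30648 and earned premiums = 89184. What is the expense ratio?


Expense ratio = expenses / premiums
= 30648 / 89184
= 0.3436


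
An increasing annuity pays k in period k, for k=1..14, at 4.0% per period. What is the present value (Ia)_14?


(Ia)_n = sum_{k=1}^{n} k * v^k, v = 1/(1+i)
v = 0.961538
Sum computed term by term:
(Ia)_14 = 72.5249


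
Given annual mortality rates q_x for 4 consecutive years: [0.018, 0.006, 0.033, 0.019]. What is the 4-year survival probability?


p_k = 1 - q_k for each year
Survival = product of (1 - q_k)
= 0.982 * 0.994 * 0.967 * 0.981
= 0.926


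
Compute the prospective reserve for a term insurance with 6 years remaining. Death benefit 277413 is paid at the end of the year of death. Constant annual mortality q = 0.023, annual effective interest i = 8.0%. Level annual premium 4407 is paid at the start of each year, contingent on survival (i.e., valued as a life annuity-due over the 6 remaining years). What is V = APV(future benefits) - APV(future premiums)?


v = 1/(1+i) = 0.925926
APV(future benefits) per unit = sum_{k=0}^{5} k_p_x * q * v^(k+1) = 0.10092
APV(future benefits) = 277413 * 0.10092 = 27996.3975
Life annuity-due factor ä_{x:6} = sum_{k=0}^{5} k_p_x * v^k = 4.738831
APV(future premiums) = 4407 * 4.738831 = 20884.0302
V = 27996.3975 - 20884.0302
= 7112.3673


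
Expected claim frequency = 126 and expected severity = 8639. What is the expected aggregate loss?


E[S] = E[N] * E[X]
= 126 * 8639
= 1.0885e+06


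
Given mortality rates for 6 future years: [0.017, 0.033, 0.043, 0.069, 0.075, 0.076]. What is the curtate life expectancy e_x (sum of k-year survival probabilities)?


e_x = sum_{k=1}^{n} k_p_x
k_p_x values:
  1_p_x = 0.983
  2_p_x = 0.950561
  3_p_x = 0.909687
  4_p_x = 0.846918
  5_p_x = 0.7834
  6_p_x = 0.723861
e_x = 5.1974


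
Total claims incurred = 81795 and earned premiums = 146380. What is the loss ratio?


Loss ratio = claims / premiums
= 81795 / 146380
= 0.5588


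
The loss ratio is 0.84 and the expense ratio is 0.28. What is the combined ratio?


Combined ratio = loss ratio + expense ratio
= 0.84 + 0.28
= 1.12


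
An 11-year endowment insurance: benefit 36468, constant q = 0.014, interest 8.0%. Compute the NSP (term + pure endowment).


Term component = 3436.6156
Pure endowment = 11_p_x * v^11 * benefit = 0.85634 * 0.428883 * 36468 = 13393.5807
NSP = 16830.1964


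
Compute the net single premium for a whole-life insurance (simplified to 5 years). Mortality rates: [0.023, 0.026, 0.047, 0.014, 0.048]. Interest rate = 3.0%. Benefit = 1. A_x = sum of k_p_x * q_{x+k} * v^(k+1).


v = 0.970874
Year 0: k_p_x=1.0, q=0.023, term=0.02233
Year 1: k_p_x=0.977, q=0.026, term=0.023944
Year 2: k_p_x=0.951598, q=0.047, term=0.04093
Year 3: k_p_x=0.906873, q=0.014, term=0.01128
Year 4: k_p_x=0.894177, q=0.048, term=0.037024
A_x = 0.1355


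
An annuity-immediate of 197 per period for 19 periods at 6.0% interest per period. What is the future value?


FV = PMT * ((1+i)^n - 1) / i
= 197 * ((1.06)^19 - 1) / 0.06
= 197 * (3.0256 - 1) / 0.06
= 6650.7184


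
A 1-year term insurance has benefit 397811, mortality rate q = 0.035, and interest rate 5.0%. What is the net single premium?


NSP = benefit * q * v
v = 1/(1+i) = 0.952381
NSP = 397811 * 0.035 * 0.952381
= 13260.3667


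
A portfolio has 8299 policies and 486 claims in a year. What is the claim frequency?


frequency = claims / policies
= 486 / 8299
= 0.0586


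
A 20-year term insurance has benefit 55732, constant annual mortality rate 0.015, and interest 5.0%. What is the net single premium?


NSP = benefit * sum_{k=0}^{n-1} k_p_x * q * v^(k+1)
With constant q=0.015, v=0.952381
Sum = 0.166483
NSP = 55732 * 0.166483
= 9278.4424


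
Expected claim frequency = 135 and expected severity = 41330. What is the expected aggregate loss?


E[S] = E[N] * E[X]
= 135 * 41330
= 5.5796e+06


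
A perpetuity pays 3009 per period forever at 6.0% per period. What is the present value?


PV = PMT / i
= 3009 / 0.06
= 50150.0


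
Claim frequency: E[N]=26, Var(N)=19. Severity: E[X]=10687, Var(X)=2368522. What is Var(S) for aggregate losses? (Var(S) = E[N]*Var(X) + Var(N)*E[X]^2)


Var(S) = E[N]*Var(X) + Var(N)*E[X]^2
= 26*2368522 + 19*10687^2
= 61581572 + 2170027411
= 2.2316e+09


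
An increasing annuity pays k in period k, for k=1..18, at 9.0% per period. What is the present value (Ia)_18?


(Ia)_n = sum_{k=1}^{n} k * v^k, v = 1/(1+i)
v = 0.917431
Sum computed term by term:
(Ia)_18 = 63.6416


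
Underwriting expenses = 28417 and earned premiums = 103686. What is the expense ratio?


Expense ratio = expenses / premiums
= 28417 / 103686
= 0.2741


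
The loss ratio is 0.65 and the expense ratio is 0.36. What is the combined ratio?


Combined ratio = loss ratio + expense ratio
= 0.65 + 0.36
= 1.01


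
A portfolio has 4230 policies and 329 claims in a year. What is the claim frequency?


frequency = claims / policies
= 329 / 4230
= 0.0778


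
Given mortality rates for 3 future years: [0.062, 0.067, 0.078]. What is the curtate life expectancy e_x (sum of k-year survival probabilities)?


e_x = sum_{k=1}^{n} k_p_x
k_p_x values:
  1_p_x = 0.938
  2_p_x = 0.875154
  3_p_x = 0.806892
e_x = 2.62


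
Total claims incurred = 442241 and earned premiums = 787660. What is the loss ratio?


Loss ratio = claims / premiums
= 442241 / 787660
= 0.5615


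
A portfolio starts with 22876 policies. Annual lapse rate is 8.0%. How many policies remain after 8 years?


remaining = initial * (1 - lapse)^years
= 22876 * (1 - 0.08)^8
= 22876 * 0.513219
= 11740.3949


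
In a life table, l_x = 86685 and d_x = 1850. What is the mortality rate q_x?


q_x = d_x / l_x
= 1850 / 86685
= 0.0213


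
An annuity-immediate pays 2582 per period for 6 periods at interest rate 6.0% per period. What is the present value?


PV = PMT * (1 - (1+i)^(-n)) / i
= 2582 * (1 - (1+0.06)^(-6)) / 0.06
= 2582 * (1 - 0.704961) / 0.06
= 2582 * 4.917324
= 12696.5314


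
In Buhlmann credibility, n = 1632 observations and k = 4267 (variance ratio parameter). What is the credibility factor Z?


Z = n / (n + k)
= 1632 / (1632 + 4267)
= 1632 / 5899
= 0.2767


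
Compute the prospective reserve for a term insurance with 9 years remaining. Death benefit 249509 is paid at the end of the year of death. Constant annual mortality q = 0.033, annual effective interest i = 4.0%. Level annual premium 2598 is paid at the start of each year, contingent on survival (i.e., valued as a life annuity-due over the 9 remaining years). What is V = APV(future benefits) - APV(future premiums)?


v = 1/(1+i) = 0.961538
APV(future benefits) per unit = sum_{k=0}^{8} k_p_x * q * v^(k+1) = 0.217238
APV(future benefits) = 249509 * 0.217238 = 54202.8176
Life annuity-due factor ä_{x:9} = sum_{k=0}^{8} k_p_x * v^k = 6.846286
APV(future premiums) = 2598 * 6.846286 = 17786.6514
V = 54202.8176 - 17786.6514
= 36416.1662


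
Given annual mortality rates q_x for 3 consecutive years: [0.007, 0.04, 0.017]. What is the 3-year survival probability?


p_k = 1 - q_k for each year
Survival = product of (1 - q_k)
= 0.993 * 0.96 * 0.983
= 0.9371


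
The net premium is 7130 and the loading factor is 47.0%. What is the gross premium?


Gross = net * (1 + loading)
= 7130 * (1 + 0.47)
= 7130 * 1.47
= 10481.1


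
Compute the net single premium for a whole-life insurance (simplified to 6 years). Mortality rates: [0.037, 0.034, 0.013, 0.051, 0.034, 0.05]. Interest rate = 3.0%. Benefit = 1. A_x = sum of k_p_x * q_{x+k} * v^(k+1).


v = 0.970874
Year 0: k_p_x=1.0, q=0.037, term=0.035922
Year 1: k_p_x=0.963, q=0.034, term=0.030862
Year 2: k_p_x=0.930258, q=0.013, term=0.011067
Year 3: k_p_x=0.918165, q=0.051, term=0.041605
Year 4: k_p_x=0.871338, q=0.034, term=0.025555
Year 5: k_p_x=0.841713, q=0.05, term=0.035246
A_x = 0.1803


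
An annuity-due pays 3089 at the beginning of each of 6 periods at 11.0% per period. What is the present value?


PV_due = PMT * (1-(1+i)^(-n))/i * (1+i)
PV_immediate = 13068.1314
PV_due = 13068.1314 * 1.11
= 14505.6259


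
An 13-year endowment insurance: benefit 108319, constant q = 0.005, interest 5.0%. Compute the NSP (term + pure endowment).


Term component = 4954.4533
Pure endowment = 13_p_x * v^13 * benefit = 0.936915 * 0.530321 * 108319 = 53820.0137
NSP = 58774.467


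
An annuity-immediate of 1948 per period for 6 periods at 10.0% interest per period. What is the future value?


FV = PMT * ((1+i)^n - 1) / i
= 1948 * ((1.1)^6 - 1) / 0.1
= 1948 * (1.771561 - 1) / 0.1
= 15030.0083


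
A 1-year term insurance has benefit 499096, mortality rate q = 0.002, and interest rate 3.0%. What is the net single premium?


NSP = benefit * q * v
v = 1/(1+i) = 0.970874
NSP = 499096 * 0.002 * 0.970874
= 969.1184


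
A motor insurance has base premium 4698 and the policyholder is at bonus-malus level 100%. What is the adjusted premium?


adjusted = base * BM_level / 100
= 4698 * 100 / 100
= 4698 * 1.0
= 4698.0


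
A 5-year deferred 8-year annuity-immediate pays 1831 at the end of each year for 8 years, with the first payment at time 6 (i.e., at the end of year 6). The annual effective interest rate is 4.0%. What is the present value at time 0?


PV at time 5 of the 8-year annuity-immediate:
a_n = 1831 * (1-(1+0.04)^(-8))/0.04 = 12327.6559
Discount back 5 years to time 0:
PV = 12327.6559 * (1+0.04)^(-5)
= 12327.6559 * 0.821927
= 10132.4345


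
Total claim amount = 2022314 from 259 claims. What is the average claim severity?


severity = total / number
= 2022314 / 259
= 7808.1622


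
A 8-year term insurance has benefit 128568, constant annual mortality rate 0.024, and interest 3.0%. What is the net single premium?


NSP = benefit * sum_{k=0}^{n-1} k_p_x * q * v^(k+1)
With constant q=0.024, v=0.970874
Sum = 0.155564
NSP = 128568 * 0.155564
= 20000.5453


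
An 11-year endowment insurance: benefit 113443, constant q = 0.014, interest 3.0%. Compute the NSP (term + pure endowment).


Term component = 13765.4521
Pure endowment = 11_p_x * v^11 * benefit = 0.85634 * 0.722421 * 113443 = 70180.1505
NSP = 83945.6026


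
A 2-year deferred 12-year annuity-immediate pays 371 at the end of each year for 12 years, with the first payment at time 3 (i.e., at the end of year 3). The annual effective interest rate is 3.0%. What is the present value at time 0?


PV at time 2 of the 12-year annuity-immediate:
a_n = 371 * (1-(1+0.03)^(-12))/0.03 = 3692.9355
Discount back 2 years to time 0:
PV = 3692.9355 * (1+0.03)^(-2)
= 3692.9355 * 0.942596
= 3480.9459


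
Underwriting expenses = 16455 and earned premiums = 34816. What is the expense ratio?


Expense ratio = expenses / premiums
= 16455 / 34816
= 0.4726


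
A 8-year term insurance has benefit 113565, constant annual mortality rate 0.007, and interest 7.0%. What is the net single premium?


NSP = benefit * sum_{k=0}^{n-1} k_p_x * q * v^(k+1)
With constant q=0.007, v=0.934579
Sum = 0.040891
NSP = 113565 * 0.040891
= 4643.7345


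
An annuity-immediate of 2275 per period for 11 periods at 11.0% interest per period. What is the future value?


FV = PMT * ((1+i)^n - 1) / i
= 2275 * ((1.11)^11 - 1) / 0.11
= 2275 * (3.151757 - 1) / 0.11
= 44502.2531


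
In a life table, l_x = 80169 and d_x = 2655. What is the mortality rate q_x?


q_x = d_x / l_x
= 2655 / 80169
= 0.0331


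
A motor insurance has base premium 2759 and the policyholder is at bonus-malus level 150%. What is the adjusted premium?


adjusted = base * BM_level / 100
= 2759 * 150 / 100
= 2759 * 1.5
= 4138.5


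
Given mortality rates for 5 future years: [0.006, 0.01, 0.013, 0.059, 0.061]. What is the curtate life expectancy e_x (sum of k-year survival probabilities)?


e_x = sum_{k=1}^{n} k_p_x
k_p_x values:
  1_p_x = 0.994
  2_p_x = 0.98406
  3_p_x = 0.971267
  4_p_x = 0.913962
  5_p_x = 0.858211
e_x = 4.7215


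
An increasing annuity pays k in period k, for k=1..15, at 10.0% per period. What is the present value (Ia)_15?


(Ia)_n = sum_{k=1}^{n} k * v^k, v = 1/(1+i)
v = 0.909091
Sum computed term by term:
(Ia)_15 = 47.7581


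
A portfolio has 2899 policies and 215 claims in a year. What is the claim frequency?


frequency = claims / policies
= 215 / 2899
= 0.0742


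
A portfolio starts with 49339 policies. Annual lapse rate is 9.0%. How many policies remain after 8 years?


remaining = initial * (1 - lapse)^years
= 49339 * (1 - 0.09)^8
= 49339 * 0.470253
= 23201.7895


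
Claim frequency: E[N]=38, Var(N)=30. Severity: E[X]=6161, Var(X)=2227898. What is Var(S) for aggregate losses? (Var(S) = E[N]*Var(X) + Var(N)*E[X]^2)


Var(S) = E[N]*Var(X) + Var(N)*E[X]^2
= 38*2227898 + 30*6161^2
= 84660124 + 1138737630
= 1.2234e+09


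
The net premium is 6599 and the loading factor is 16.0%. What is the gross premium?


Gross = net * (1 + loading)
= 6599 * (1 + 0.16)
= 6599 * 1.16
= 7654.84


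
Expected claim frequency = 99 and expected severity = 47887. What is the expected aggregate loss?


E[S] = E[N] * E[X]
= 99 * 47887
= 4.7408e+06


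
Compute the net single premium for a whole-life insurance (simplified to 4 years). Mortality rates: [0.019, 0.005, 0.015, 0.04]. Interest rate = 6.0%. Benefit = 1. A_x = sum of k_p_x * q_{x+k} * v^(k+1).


v = 0.943396
Year 0: k_p_x=1.0, q=0.019, term=0.017925
Year 1: k_p_x=0.981, q=0.005, term=0.004365
Year 2: k_p_x=0.976095, q=0.015, term=0.012293
Year 3: k_p_x=0.961454, q=0.04, term=0.030462
A_x = 0.065


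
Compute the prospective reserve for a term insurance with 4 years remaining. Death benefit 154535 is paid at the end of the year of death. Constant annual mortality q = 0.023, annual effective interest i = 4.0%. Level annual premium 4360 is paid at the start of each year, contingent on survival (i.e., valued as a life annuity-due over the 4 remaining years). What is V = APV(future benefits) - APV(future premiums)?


v = 1/(1+i) = 0.961538
APV(future benefits) per unit = sum_{k=0}^{3} k_p_x * q * v^(k+1) = 0.080743
APV(future benefits) = 154535 * 0.080743 = 12477.6421
Life annuity-due factor ä_{x:4} = sum_{k=0}^{3} k_p_x * v^k = 3.650994
APV(future premiums) = 4360 * 3.650994 = 15918.3357
V = 12477.6421 - 15918.3357
= -3440.6936


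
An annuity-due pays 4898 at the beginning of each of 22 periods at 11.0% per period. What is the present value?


PV_due = PMT * (1-(1+i)^(-n))/i * (1+i)
PV_immediate = 40044.77
PV_due = 40044.77 * 1.11
= 44449.6947


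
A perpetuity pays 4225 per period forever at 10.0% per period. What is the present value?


PV = PMT / i
= 4225 / 0.1
= 42250.0


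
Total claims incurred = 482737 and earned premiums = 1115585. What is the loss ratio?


Loss ratio = claims / premiums
= 482737 / 1115585
= 0.4327


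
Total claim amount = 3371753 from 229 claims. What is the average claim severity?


severity = total / number
= 3371753 / 229
= 14723.8122


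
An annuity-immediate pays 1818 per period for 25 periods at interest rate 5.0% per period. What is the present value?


PV = PMT * (1 - (1+i)^(-n)) / i
= 1818 * (1 - (1+0.05)^(-25)) / 0.05
= 1818 * (1 - 0.295303) / 0.05
= 1818 * 14.093945
= 25622.7912


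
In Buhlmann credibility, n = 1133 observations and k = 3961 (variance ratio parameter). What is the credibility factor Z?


Z = n / (n + k)
= 1133 / (1133 + 3961)
= 1133 / 5094
= 0.2224


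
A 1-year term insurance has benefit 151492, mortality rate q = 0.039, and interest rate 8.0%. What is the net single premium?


NSP = benefit * q * v
v = 1/(1+i) = 0.925926
NSP = 151492 * 0.039 * 0.925926
= 5470.5444


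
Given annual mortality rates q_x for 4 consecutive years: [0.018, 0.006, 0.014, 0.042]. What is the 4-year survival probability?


p_k = 1 - q_k for each year
Survival = product of (1 - q_k)
= 0.982 * 0.994 * 0.986 * 0.958
= 0.922


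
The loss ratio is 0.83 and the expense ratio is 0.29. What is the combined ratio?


Combined ratio = loss ratio + expense ratio
= 0.83 + 0.29
= 1.12


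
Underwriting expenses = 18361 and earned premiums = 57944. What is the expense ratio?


Expense ratio = expenses / premiums
= 18361 / 57944
= 0.3169


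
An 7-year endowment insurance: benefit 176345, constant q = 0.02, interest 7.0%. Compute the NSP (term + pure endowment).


Term component = 18001.8873
Pure endowment = 7_p_x * v^7 * benefit = 0.868126 * 0.62275 * 176345 = 95336.5071
NSP = 113338.3944


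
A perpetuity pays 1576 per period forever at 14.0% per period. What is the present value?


PV = PMT / i
= 1576 / 0.14
= 11257.1429


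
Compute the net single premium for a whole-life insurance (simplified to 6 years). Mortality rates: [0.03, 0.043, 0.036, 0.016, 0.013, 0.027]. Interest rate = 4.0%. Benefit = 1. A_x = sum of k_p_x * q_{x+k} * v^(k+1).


v = 0.961538
Year 0: k_p_x=1.0, q=0.03, term=0.028846
Year 1: k_p_x=0.97, q=0.043, term=0.038563
Year 2: k_p_x=0.92829, q=0.036, term=0.029709
Year 3: k_p_x=0.894872, q=0.016, term=0.012239
Year 4: k_p_x=0.880554, q=0.013, term=0.009409
Year 5: k_p_x=0.869106, q=0.027, term=0.018545
A_x = 0.1373


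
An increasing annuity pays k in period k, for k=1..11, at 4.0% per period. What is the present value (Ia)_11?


(Ia)_n = sum_{k=1}^{n} k * v^k, v = 1/(1+i)
v = 0.961538
Sum computed term by term:
(Ia)_11 = 49.1376


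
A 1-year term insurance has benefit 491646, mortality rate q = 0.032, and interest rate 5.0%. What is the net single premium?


NSP = benefit * q * v
v = 1/(1+i) = 0.952381
NSP = 491646 * 0.032 * 0.952381
= 14983.4971


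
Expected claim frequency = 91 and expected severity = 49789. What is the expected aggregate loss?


E[S] = E[N] * E[X]
= 91 * 49789
= 4.5308e+06


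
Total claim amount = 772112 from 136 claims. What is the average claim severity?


severity = total / number
= 772112 / 136
= 5677.2941


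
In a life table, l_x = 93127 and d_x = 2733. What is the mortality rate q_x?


q_x = d_x / l_x
= 2733 / 93127
= 0.0293


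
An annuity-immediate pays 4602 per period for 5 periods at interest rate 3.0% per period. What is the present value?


PV = PMT * (1 - (1+i)^(-n)) / i
= 4602 * (1 - (1+0.03)^(-5)) / 0.03
= 4602 * (1 - 0.862609) / 0.03
= 4602 * 4.579707
= 21075.8125


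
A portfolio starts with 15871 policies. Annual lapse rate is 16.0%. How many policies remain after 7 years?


remaining = initial * (1 - lapse)^years
= 15871 * (1 - 0.16)^7
= 15871 * 0.29509
= 4683.3789


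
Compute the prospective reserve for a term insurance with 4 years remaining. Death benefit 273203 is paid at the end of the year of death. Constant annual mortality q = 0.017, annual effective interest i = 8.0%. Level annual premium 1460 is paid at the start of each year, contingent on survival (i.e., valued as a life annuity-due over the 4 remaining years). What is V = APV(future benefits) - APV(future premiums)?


v = 1/(1+i) = 0.925926
APV(future benefits) per unit = sum_{k=0}^{3} k_p_x * q * v^(k+1) = 0.054977
APV(future benefits) = 273203 * 0.054977 = 15019.8682
Life annuity-due factor ä_{x:4} = sum_{k=0}^{3} k_p_x * v^k = 3.492653
APV(future premiums) = 1460 * 3.492653 = 5099.274
V = 15019.8682 - 5099.274
= 9920.5942


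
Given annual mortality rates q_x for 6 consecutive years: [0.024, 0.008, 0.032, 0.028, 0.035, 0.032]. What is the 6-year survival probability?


p_k = 1 - q_k for each year
Survival = product of (1 - q_k)
= 0.976 * 0.992 * 0.968 * 0.972 * 0.965 * 0.968
= 0.851


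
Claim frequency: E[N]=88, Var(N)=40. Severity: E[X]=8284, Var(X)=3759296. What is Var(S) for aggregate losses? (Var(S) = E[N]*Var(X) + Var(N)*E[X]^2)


Var(S) = E[N]*Var(X) + Var(N)*E[X]^2
= 88*3759296 + 40*8284^2
= 330818048 + 2744986240
= 3.0758e+09


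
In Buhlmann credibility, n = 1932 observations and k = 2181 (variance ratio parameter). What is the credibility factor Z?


Z = n / (n + k)
= 1932 / (1932 + 2181)
= 1932 / 4113
= 0.4697


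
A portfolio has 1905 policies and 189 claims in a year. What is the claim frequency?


frequency = claims / policies
= 189 / 1905
= 0.0992


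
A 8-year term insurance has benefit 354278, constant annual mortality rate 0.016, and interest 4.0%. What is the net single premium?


NSP = benefit * sum_{k=0}^{n-1} k_p_x * q * v^(k+1)
With constant q=0.016, v=0.961538
Sum = 0.102219
NSP = 354278 * 0.102219
= 36213.7756


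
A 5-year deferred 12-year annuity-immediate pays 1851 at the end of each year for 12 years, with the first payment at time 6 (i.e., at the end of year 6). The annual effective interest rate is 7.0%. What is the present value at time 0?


PV at time 5 of the 12-year annuity-immediate:
a_n = 1851 * (1-(1+0.07)^(-12))/0.07 = 14701.9123
Discount back 5 years to time 0:
PV = 14701.9123 * (1+0.07)^(-5)
= 14701.9123 * 0.712986
= 10482.2603


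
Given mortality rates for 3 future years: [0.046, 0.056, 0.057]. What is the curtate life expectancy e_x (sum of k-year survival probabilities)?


e_x = sum_{k=1}^{n} k_p_x
k_p_x values:
  1_p_x = 0.954
  2_p_x = 0.900576
  3_p_x = 0.849243
e_x = 2.7038


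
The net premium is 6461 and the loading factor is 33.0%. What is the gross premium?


Gross = net * (1 + loading)
= 6461 * (1 + 0.33)
= 6461 * 1.33
= 8593.13


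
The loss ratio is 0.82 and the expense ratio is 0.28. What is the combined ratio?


Combined ratio = loss ratio + expense ratio
= 0.82 + 0.28
= 1.1


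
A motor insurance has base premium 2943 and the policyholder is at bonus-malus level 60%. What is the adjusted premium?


adjusted = base * BM_level / 100
= 2943 * 60 / 100
= 2943 * 0.6
= 1765.8


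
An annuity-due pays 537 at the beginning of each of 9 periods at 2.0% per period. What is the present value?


PV_due = PMT * (1-(1+i)^(-n))/i * (1+i)
PV_immediate = 4383.1211
PV_due = 4383.1211 * 1.02
= 4470.7835


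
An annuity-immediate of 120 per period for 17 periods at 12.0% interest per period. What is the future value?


FV = PMT * ((1+i)^n - 1) / i
= 120 * ((1.12)^17 - 1) / 0.12
= 120 * (6.866041 - 1) / 0.12
= 5866.0409


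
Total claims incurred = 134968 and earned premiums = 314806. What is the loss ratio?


Loss ratio = claims / premiums
= 134968 / 314806
= 0.4287


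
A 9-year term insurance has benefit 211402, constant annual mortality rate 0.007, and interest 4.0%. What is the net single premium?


NSP = benefit * sum_{k=0}^{n-1} k_p_x * q * v^(k+1)
With constant q=0.007, v=0.961538
Sum = 0.050706
NSP = 211402 * 0.050706
= 10719.4231


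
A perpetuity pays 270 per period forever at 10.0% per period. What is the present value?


PV = PMT / i
= 270 / 0.1
= 2700.0


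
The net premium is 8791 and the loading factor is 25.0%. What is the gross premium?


Gross = net * (1 + loading)
= 8791 * (1 + 0.25)
= 8791 * 1.25
= 10988.75


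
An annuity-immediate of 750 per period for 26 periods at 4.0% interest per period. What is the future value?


FV = PMT * ((1+i)^n - 1) / i
= 750 * ((1.04)^26 - 1) / 0.04
= 750 * (2.77247 - 1) / 0.04
= 33233.8085


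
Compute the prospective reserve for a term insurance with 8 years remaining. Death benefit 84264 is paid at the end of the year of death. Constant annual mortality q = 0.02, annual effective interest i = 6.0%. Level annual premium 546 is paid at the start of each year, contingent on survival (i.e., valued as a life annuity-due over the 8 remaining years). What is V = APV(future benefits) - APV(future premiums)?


v = 1/(1+i) = 0.943396
APV(future benefits) per unit = sum_{k=0}^{7} k_p_x * q * v^(k+1) = 0.116555
APV(future benefits) = 84264 * 0.116555 = 9821.4064
Life annuity-due factor ä_{x:8} = sum_{k=0}^{7} k_p_x * v^k = 6.177425
APV(future premiums) = 546 * 6.177425 = 3372.874
V = 9821.4064 - 3372.874
= 6448.5324


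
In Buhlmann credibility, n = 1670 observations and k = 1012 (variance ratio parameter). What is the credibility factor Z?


Z = n / (n + k)
= 1670 / (1670 + 1012)
= 1670 / 2682
= 0.6227


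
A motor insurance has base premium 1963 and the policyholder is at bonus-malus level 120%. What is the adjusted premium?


adjusted = base * BM_level / 100
= 1963 * 120 / 100
= 1963 * 1.2
= 2355.6


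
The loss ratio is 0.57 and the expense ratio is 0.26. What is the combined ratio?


Combined ratio = loss ratio + expense ratio
= 0.57 + 0.26
= 0.83
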